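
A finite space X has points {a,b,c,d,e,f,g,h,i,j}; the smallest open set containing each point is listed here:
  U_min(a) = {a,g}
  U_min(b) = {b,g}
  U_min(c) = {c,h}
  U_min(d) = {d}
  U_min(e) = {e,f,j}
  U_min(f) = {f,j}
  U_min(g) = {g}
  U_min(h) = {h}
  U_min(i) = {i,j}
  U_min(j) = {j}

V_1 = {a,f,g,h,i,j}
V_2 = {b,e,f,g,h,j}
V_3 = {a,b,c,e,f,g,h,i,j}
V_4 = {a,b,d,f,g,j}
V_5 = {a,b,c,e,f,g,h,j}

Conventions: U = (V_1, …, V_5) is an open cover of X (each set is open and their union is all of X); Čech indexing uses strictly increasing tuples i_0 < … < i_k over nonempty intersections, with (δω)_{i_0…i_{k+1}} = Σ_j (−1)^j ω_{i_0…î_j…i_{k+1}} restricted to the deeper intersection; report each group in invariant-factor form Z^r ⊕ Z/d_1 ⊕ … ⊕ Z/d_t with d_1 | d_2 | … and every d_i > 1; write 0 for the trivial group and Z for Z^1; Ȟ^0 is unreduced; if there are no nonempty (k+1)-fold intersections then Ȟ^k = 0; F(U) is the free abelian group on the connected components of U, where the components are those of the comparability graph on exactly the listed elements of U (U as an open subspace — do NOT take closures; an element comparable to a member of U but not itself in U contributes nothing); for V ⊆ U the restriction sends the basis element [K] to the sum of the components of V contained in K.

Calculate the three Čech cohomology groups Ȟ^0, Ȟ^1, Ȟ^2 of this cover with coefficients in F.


nonempty overlaps:
  V12={f,g,h,j} V13={a,f,g,h,i,j} V14={a,f,g,j} V15={a,f,g,h,j} V23={b,e,f,g,h,j} V24={b,f,g,j} V25={b,e,f,g,h,j} V34={a,b,f,g,j} V35={a,b,c,e,f,g,h,j} V45={a,b,f,g,j}
  V123={f,g,h,j} V124={f,g,j} V125={f,g,h,j} V134={a,f,g,j} V135={a,f,g,h,j} V145={a,f,g,j} V234={b,f,g,j} V235={b,e,f,g,h,j} V245={b,f,g,j} V345={a,b,f,g,j}
  V1234={f,g,j} V1235={f,g,h,j} V1245={f,g,j} V1345={a,f,g,j} V2345={b,f,g,j}
  V12345={f,g,j}
components per intersection:
  V1: {a,g} {f,i,j} {h}
  V2: {b,g} {e,f,j} {h}
  V3: {a,b,g} {c,h} {e,f,i,j}
  V4: {a,b,g} {d} {f,j}
  V5: {a,b,g} {c,h} {e,f,j}
  V12: {f,j} {g} {h}
  V13: {a,g} {f,i,j} {h}
  V14: {a,g} {f,j}
  V15: {a,g} {f,j} {h}
  V23: {b,g} {e,f,j} {h}
  V24: {b,g} {f,j}
  V25: {b,g} {e,f,j} {h}
  V34: {a,b,g} {f,j}
  V35: {a,b,g} {c,h} {e,f,j}
  V45: {a,b,g} {f,j}
  V123: {f,j} {g} {h}
  V124: {f,j} {g}
  V125: {f,j} {g} {h}
  V134: {a,g} {f,j}
  V135: {a,g} {f,j} {h}
  V145: {a,g} {f,j}
  V234: {b,g} {f,j}
  V235: {b,g} {e,f,j} {h}
  V245: {b,g} {f,j}
  V345: {a,b,g} {f,j}
  V1234: {f,j} {g}
  V1235: {f,j} {g} {h}
  V1245: {f,j} {g}
  V1345: {a,g} {f,j}
  V2345: {b,g} {f,j}
  V12345: {f,j} {g}
C dims 15,26,24,11; δ0: rk 11, SNF 1^11; δ1: rk 15, SNF 1^15; δ2: rk 9, SNF 1^9
degree 0: 15−11−0 = 4 → Ȟ^0 ≅ Z^4
degree 1: 26−15−11 = 0 → Ȟ^1 ≅ 0
degree 2: 24−9−15 = 0 → Ȟ^2 ≅ 0

Ȟ^0 ≅ Z^4; Ȟ^1 ≅ 0; Ȟ^2 ≅ 0


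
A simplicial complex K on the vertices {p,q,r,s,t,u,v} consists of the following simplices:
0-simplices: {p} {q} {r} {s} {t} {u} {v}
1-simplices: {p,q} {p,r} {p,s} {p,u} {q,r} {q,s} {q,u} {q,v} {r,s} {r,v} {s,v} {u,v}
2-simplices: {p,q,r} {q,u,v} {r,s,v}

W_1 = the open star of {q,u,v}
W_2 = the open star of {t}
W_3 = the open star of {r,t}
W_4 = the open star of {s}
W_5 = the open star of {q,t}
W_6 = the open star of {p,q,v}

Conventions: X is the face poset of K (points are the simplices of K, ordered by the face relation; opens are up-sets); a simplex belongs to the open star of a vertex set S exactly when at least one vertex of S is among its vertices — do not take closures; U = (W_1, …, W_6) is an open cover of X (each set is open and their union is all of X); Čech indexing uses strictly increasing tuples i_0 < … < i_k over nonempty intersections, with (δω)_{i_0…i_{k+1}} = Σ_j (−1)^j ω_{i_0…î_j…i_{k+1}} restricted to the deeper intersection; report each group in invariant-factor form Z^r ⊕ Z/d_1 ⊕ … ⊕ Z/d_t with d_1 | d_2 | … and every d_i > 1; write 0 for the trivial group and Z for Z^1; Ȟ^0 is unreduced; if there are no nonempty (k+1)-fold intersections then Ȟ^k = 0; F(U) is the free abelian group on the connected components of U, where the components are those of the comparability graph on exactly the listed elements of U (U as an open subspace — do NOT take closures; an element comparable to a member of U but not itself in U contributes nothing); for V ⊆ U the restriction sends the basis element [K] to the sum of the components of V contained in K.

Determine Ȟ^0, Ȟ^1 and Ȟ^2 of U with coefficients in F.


Ȟ^0(U;F) ≅ Z^2, Ȟ^1(U;F) ≅ Z^4 and Ȟ^2(U;F) ≅ 0

nonempty intersections:
  W1={{q},{u},{v},{p,q},{p,u},{q,r},{q,s},{q,u},{q,v},{r,v},{s,v},{u,v},{p,q,r},{q,u,v},{r,s,v}} W2={{t}} W3={{r},{t},{p,r},{q,r},{r,s},{r,v},{p,q,r},{r,s,v}} W4={{s},{p,s},{q,s},{r,s},{s,v},{r,s,v}} W5={{q},{t},{p,q},{q,r},{q,s},{q,u},{q,v},{p,q,r},{q,u,v}} W6={{p},{q},{v},{p,q},{p,r},{p,s},{p,u},{q,r},{q,s},{q,u},{q,v},{r,v},{s,v},{u,v},{p,q,r},{q,u,v},{r,s,v}}
  W13={{q,r},{r,v},{p,q,r},{r,s,v}} W14={{q,s},{s,v},{r,s,v}} W15={{q},{p,q},{q,r},{q,s},{q,u},{q,v},{p,q,r},{q,u,v}} W16={{q},{v},{p,q},{p,u},{q,r},{q,s},{q,u},{q,v},{r,v},{s,v},{u,v},{p,q,r},{q,u,v},{r,s,v}} W23={{t}} W25={{t}} W34={{r,s},{r,s,v}} W35={{t},{q,r},{p,q,r}} W36={{p,r},{q,r},{r,v},{p,q,r},{r,s,v}} W45={{q,s}} W46={{p,s},{q,s},{s,v},{r,s,v}} W56={{q},{p,q},{q,r},{q,s},{q,u},{q,v},{p,q,r},{q,u,v}}
  W134={{r,s,v}} W135={{q,r},{p,q,r}} W136={{q,r},{r,v},{p,q,r},{r,s,v}} W145={{q,s}} W146={{q,s},{s,v},{r,s,v}} W156={{q},{p,q},{q,r},{q,s},{q,u},{q,v},{p,q,r},{q,u,v}} W235={{t}} W346={{r,s,v}} W356={{q,r},{p,q,r}} W456={{q,s}}
  W1346={{r,s,v}} W1356={{q,r},{p,q,r}} W1456={{q,s}}
components per intersection:
  W1: {{q},{u},{v},{p,q},{p,u},{q,r},{q,s},{q,u},{q,v},{r,v},{s,v},{u,v},{p,q,r},{q,u,v},{r,s,v}}
  W2: {{t}}
  W3: {{r},{p,r},{q,r},{r,s},{r,v},{p,q,r},{r,s,v}} {{t}}
  W4: {{s},{p,s},{q,s},{r,s},{s,v},{r,s,v}}
  W5: {{q},{p,q},{q,r},{q,s},{q,u},{q,v},{p,q,r},{q,u,v}} {{t}}
  W6: {{p},{q},{v},{p,q},{p,r},{p,s},{p,u},{q,r},{q,s},{q,u},{q,v},{r,v},{s,v},{u,v},{p,q,r},{q,u,v},{r,s,v}}
  W13: {{q,r},{p,q,r}} {{r,v},{r,s,v}}
  W14: {{q,s}} {{s,v},{r,s,v}}
  W15: {{q},{p,q},{q,r},{q,s},{q,u},{q,v},{p,q,r},{q,u,v}}
  W16: {{q},{v},{p,q},{q,r},{q,s},{q,u},{q,v},{r,v},{s,v},{u,v},{p,q,r},{q,u,v},{r,s,v}} {{p,u}}
  W23: {{t}}
  W25: {{t}}
  W34: {{r,s},{r,s,v}}
  W35: {{t}} {{q,r},{p,q,r}}
  W36: {{p,r},{q,r},{p,q,r}} {{r,v},{r,s,v}}
  W45: {{q,s}}
  W46: {{p,s}} {{q,s}} {{s,v},{r,s,v}}
  W56: {{q},{p,q},{q,r},{q,s},{q,u},{q,v},{p,q,r},{q,u,v}}
  W134: {{r,s,v}}
  W135: {{q,r},{p,q,r}}
  W136: {{q,r},{p,q,r}} {{r,v},{r,s,v}}
  W145: {{q,s}}
  W146: {{q,s}} {{s,v},{r,s,v}}
  W156: {{q},{p,q},{q,r},{q,s},{q,u},{q,v},{p,q,r},{q,u,v}}
  W235: {{t}}
  W346: {{r,s,v}}
  W356: {{q,r},{p,q,r}}
  W456: {{q,s}}
  W1346: {{r,s,v}}
  W1356: {{q,r},{p,q,r}}
  W1456: {{q,s}}
C dims 8,19,12,3; δ0: rk 6, SNF 1^6; δ1: rk 9, SNF 1^9; δ2: rk 3, SNF 1^3
Ȟ^0: (8−6)−0=2 ⇒ Z^2
Ȟ^1: (19−9)−6=4 ⇒ Z^4
Ȟ^2: (12−3)−9=0 ⇒ 0


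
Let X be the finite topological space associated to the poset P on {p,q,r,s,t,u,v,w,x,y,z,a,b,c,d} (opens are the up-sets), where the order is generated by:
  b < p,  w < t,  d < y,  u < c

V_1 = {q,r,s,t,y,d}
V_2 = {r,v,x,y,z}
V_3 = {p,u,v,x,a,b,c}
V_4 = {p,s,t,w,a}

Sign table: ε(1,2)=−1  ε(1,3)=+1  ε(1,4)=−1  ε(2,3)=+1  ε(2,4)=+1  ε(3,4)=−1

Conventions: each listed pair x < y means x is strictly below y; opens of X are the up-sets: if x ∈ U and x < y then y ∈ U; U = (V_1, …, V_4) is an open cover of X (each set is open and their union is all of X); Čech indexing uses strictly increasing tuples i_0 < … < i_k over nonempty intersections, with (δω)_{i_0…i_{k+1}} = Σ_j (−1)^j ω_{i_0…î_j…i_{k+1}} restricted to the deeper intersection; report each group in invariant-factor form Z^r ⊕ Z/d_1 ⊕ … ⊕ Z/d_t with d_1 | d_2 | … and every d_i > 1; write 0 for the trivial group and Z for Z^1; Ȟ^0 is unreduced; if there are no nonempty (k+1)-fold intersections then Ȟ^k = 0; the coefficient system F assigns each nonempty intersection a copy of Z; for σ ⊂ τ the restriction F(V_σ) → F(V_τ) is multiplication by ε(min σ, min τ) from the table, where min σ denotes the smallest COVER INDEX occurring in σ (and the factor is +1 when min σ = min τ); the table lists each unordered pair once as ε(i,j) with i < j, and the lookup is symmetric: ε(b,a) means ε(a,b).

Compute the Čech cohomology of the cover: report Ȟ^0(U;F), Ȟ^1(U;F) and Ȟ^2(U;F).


nonempty overlaps:
  V12={r,y} V14={s,t} V23={v,x} V34={p,a}
C dims 4,4; δ0: rk 4, SNF 1^3·2
degree 0: 4−4−0 = 0 → Ȟ^0 ≅ 0
degree 1: 4−0−4 = 0 plus torsion [2] → Ȟ^1 ≅ Z/2
degree 2: 0−0−0 = 0 → Ȟ^2 ≅ 0

Ȟ^0 ≅ 0; Ȟ^1 ≅ Z/2; Ȟ^2 ≅ 0


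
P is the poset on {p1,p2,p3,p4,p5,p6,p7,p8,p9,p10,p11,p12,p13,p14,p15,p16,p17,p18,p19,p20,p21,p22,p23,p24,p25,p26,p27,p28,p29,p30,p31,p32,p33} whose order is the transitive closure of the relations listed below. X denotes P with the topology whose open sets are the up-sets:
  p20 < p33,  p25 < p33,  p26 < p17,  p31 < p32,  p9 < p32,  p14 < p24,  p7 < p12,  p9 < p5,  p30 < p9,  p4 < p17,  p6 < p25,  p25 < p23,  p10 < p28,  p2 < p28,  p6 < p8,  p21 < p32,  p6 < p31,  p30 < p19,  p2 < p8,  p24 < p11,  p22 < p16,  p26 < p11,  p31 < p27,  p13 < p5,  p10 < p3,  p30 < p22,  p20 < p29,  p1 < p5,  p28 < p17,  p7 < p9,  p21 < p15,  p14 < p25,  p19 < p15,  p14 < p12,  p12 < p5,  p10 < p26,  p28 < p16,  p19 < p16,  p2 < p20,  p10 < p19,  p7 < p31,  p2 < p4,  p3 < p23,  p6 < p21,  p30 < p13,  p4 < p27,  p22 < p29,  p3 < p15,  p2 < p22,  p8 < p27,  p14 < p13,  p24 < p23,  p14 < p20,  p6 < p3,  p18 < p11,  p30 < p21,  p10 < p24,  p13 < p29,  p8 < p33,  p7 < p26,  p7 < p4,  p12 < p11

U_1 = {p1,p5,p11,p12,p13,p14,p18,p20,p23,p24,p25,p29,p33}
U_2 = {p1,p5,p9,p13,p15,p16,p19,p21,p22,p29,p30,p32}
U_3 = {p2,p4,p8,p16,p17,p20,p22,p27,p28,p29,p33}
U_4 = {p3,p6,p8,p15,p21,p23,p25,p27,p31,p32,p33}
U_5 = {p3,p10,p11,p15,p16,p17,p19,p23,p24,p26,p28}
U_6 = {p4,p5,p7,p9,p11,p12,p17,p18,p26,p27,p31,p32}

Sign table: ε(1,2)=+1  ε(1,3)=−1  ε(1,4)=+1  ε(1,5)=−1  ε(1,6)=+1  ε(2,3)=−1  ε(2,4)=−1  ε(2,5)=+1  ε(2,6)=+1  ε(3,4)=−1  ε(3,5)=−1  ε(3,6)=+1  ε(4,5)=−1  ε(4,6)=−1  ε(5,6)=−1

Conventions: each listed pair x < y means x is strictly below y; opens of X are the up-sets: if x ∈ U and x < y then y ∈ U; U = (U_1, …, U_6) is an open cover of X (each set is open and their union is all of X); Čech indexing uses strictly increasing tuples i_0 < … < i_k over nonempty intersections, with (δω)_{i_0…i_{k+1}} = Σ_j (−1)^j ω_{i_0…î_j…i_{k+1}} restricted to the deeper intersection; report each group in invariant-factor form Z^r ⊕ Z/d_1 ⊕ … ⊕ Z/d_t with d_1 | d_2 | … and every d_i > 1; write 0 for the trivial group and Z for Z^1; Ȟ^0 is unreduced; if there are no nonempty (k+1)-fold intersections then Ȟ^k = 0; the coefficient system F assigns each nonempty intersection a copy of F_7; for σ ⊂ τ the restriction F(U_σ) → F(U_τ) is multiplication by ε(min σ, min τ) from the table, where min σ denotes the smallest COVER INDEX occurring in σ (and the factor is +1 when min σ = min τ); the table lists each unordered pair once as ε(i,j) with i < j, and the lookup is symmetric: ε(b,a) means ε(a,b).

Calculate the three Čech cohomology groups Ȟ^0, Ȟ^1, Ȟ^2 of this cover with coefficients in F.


Ȟ^0 ≅ 0; Ȟ^1 ≅ 0; Ȟ^2 ≅ Z/7

cover nerve:
  U12={p1,p5,p13,p29} U13={p20,p29,p33} U14={p23,p25,p33} U15={p11,p23,p24} U16={p5,p11,p12,p18} U23={p16,p22,p29} U24={p15,p21,p32} U25={p15,p16,p19} U26={p5,p9,p32} U34={p8,p27,p33} U35={p16,p17,p28} U36={p4,p17,p27} U45={p3,p15,p23} U46={p27,p31,p32} U56={p11,p17,p26}
  U123={p29} U126={p5} U134={p33} U145={p23} U156={p11} U235={p16} U245={p15} U246={p32} U346={p27} U356={p17}
C dims 6,15,10; δ0: rk_F7 6; δ1: rk_F7 9
Ȟ^0: (6−6)−0=0 ⇒ 0
Ȟ^1: (15−9)−6=0 ⇒ 0
Ȟ^2: (10−0)−9=1 ⇒ Z/7


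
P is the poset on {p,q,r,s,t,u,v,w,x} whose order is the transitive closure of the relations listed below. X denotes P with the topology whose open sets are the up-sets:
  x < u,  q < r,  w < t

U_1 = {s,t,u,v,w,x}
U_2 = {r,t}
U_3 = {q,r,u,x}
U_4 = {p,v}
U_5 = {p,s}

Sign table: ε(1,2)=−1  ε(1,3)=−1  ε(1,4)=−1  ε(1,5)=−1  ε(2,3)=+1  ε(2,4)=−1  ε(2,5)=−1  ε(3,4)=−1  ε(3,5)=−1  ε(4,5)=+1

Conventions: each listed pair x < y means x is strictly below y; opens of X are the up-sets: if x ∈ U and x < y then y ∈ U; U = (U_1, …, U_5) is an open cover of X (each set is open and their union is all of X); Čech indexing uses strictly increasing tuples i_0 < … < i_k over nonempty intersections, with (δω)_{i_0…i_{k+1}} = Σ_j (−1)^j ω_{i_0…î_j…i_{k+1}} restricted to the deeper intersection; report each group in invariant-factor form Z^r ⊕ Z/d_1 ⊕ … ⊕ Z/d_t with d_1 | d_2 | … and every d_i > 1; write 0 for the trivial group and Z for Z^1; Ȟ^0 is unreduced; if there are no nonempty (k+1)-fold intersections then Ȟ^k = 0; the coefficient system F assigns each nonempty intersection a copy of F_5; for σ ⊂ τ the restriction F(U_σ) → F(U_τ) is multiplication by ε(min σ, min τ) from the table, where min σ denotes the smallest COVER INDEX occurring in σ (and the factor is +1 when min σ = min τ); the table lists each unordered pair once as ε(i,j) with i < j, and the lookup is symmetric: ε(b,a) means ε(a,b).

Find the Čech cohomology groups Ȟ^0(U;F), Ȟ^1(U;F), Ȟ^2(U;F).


intersection data:
  U12={t} U13={u,x} U14={v} U15={s} U23={r} U45={p}
C dims 5,6; δ0: rk_F5 4
Ȟ^0 = (5 − 4) − 0 = 1, so Ȟ^0 ≅ Z/5
Ȟ^1 = (6 − 0) − 4 = 2, so Ȟ^1 ≅ Z/5 ⊕ Z/5
Ȟ^2 = (0 − 0) − 0 = 0, so Ȟ^2 ≅ 0

Ȟ^0(U;F) ≅ Z/5, Ȟ^1(U;F) ≅ Z/5 ⊕ Z/5, Ȟ^2(U;F) ≅ 0


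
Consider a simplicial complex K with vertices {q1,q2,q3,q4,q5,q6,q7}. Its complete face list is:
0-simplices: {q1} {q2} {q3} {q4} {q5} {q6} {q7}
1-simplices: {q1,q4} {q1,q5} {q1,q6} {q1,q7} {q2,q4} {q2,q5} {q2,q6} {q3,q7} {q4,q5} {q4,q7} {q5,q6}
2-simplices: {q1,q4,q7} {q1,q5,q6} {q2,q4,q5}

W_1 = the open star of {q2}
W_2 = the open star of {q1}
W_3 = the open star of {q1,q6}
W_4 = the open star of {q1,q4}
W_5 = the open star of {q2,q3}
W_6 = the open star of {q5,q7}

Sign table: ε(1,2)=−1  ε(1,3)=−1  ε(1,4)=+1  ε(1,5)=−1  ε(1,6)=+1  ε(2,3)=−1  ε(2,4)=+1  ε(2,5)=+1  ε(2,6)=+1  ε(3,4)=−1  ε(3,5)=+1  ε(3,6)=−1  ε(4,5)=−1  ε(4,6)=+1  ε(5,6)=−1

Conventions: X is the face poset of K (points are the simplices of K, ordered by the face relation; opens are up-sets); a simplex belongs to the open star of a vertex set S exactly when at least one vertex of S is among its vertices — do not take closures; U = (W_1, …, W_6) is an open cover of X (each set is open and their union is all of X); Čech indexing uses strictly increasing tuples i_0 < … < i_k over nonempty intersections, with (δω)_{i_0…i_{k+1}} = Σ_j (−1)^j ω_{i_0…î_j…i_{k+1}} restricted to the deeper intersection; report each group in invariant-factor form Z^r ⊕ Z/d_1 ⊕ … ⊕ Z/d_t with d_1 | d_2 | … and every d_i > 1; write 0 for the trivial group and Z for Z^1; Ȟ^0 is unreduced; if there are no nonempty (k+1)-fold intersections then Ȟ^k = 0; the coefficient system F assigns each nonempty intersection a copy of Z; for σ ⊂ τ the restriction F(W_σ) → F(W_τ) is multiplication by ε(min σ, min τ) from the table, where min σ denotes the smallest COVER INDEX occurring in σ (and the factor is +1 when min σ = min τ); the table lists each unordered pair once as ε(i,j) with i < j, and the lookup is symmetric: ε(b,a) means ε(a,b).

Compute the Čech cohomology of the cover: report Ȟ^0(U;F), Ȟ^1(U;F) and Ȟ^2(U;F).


Ȟ^0 ≅ Z, Ȟ^1 ≅ Z and Ȟ^2 ≅ 0

nonempty overlaps:
  W1={{q2},{q2,q4},{q2,q5},{q2,q6},{q2,q4,q5}} W2={{q1},{q1,q4},{q1,q5},{q1,q6},{q1,q7},{q1,q4,q7},{q1,q5,q6}} W3={{q1},{q6},{q1,q4},{q1,q5},{q1,q6},{q1,q7},{q2,q6},{q5,q6},{q1,q4,q7},{q1,q5,q6}} W4={{q1},{q4},{q1,q4},{q1,q5},{q1,q6},{q1,q7},{q2,q4},{q4,q5},{q4,q7},{q1,q4,q7},{q1,q5,q6},{q2,q4,q5}} W5={{q2},{q3},{q2,q4},{q2,q5},{q2,q6},{q3,q7},{q2,q4,q5}} W6={{q5},{q7},{q1,q5},{q1,q7},{q2,q5},{q3,q7},{q4,q5},{q4,q7},{q5,q6},{q1,q4,q7},{q1,q5,q6},{q2,q4,q5}}
  W13={{q2,q6}} W14={{q2,q4},{q2,q4,q5}} W15={{q2},{q2,q4},{q2,q5},{q2,q6},{q2,q4,q5}} W16={{q2,q5},{q2,q4,q5}} W23={{q1},{q1,q4},{q1,q5},{q1,q6},{q1,q7},{q1,q4,q7},{q1,q5,q6}} W24={{q1},{q1,q4},{q1,q5},{q1,q6},{q1,q7},{q1,q4,q7},{q1,q5,q6}} W26={{q1,q5},{q1,q7},{q1,q4,q7},{q1,q5,q6}} W34={{q1},{q1,q4},{q1,q5},{q1,q6},{q1,q7},{q1,q4,q7},{q1,q5,q6}} W35={{q2,q6}} W36={{q1,q5},{q1,q7},{q5,q6},{q1,q4,q7},{q1,q5,q6}} W45={{q2,q4},{q2,q4,q5}} W46={{q1,q5},{q1,q7},{q4,q5},{q4,q7},{q1,q4,q7},{q1,q5,q6},{q2,q4,q5}} W56={{q2,q5},{q3,q7},{q2,q4,q5}}
  W135={{q2,q6}} W145={{q2,q4},{q2,q4,q5}} W146={{q2,q4,q5}} W156={{q2,q5},{q2,q4,q5}} W234={{q1},{q1,q4},{q1,q5},{q1,q6},{q1,q7},{q1,q4,q7},{q1,q5,q6}} W236={{q1,q5},{q1,q7},{q1,q4,q7},{q1,q5,q6}} W246={{q1,q5},{q1,q7},{q1,q4,q7},{q1,q5,q6}} W346={{q1,q5},{q1,q7},{q1,q4,q7},{q1,q5,q6}} W456={{q2,q4,q5}}
  W1456={{q2,q4,q5}} W2346={{q1,q5},{q1,q7},{q1,q4,q7},{q1,q5,q6}}
C dims 6,13,9,2; δ0: rk 5, SNF 1^5; δ1: rk 7, SNF 1^7; δ2: rk 2, SNF 1^2
degree 0: 6−5−0 = 1 → Ȟ^0 ≅ Z
degree 1: 13−7−5 = 1 → Ȟ^1 ≅ Z
degree 2: 9−2−7 = 0 → Ȟ^2 ≅ 0


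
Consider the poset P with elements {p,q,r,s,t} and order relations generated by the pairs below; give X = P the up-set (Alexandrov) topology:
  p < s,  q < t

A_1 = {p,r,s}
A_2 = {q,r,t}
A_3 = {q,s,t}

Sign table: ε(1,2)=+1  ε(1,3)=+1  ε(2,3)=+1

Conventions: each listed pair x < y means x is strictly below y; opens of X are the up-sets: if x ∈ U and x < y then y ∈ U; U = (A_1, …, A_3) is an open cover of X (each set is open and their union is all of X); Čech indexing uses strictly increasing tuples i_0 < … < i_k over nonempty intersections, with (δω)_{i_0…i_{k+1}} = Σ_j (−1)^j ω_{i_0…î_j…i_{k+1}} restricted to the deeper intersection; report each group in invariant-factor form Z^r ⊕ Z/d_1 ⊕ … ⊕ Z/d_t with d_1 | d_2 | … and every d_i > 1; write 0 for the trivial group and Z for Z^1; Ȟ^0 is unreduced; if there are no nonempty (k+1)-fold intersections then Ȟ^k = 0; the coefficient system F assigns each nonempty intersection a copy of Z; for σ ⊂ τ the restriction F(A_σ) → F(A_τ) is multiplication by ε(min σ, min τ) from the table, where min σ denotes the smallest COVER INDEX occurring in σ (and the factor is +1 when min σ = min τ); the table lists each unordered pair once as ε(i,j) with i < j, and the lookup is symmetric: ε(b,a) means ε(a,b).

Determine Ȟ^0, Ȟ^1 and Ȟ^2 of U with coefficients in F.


Ȟ^0 ≅ Z, Ȟ^1 ≅ Z and Ȟ^2 ≅ 0

nonempty overlaps:
  A12={r} A13={s} A23={q,t}
C dims 3,3; δ0: rk 2, SNF 1^2
degree 0: 3−2−0 = 1 → Ȟ^0 ≅ Z
degree 1: 3−0−2 = 1 → Ȟ^1 ≅ Z
degree 2: 0−0−0 = 0 → Ȟ^2 ≅ 0


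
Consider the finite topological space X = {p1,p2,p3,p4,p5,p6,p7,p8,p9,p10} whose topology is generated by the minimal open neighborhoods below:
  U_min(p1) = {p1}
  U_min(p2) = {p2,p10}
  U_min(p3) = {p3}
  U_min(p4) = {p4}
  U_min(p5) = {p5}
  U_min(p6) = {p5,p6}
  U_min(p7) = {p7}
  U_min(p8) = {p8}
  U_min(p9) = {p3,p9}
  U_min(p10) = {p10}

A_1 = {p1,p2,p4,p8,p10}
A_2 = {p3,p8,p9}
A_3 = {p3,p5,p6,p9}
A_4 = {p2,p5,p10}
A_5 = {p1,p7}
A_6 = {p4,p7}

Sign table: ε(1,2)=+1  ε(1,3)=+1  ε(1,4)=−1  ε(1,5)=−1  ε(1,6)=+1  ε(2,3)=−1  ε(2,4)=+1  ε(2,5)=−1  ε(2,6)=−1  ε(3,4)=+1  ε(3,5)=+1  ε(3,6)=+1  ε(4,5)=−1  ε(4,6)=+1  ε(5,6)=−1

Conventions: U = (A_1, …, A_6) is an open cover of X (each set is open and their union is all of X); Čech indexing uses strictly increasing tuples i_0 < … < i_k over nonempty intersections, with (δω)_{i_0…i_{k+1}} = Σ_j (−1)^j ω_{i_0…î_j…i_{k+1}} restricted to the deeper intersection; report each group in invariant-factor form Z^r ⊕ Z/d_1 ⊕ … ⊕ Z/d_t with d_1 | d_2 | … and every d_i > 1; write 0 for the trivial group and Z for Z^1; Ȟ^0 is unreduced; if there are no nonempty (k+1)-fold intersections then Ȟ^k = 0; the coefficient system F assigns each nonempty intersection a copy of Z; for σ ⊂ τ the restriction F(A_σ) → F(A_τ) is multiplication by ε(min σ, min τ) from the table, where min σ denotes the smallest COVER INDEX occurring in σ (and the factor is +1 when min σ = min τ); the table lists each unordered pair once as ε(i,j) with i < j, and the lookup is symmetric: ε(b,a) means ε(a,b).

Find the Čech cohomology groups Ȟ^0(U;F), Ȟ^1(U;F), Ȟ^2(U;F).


nonempty intersections:
  A12={p8} A14={p2,p10} A15={p1} A16={p4} A23={p3,p9} A34={p5} A56={p7}
C dims 6,7; δ0: rk 5, SNF 1^5
Ȟ^0: (6−5)−0=1 ⇒ Z
Ȟ^1: (7−0)−5=2 ⇒ Z^2
Ȟ^2: (0−0)−0=0 ⇒ 0

Ȟ^0 = Z; Ȟ^1 = Z^2; Ȟ^2 = 0


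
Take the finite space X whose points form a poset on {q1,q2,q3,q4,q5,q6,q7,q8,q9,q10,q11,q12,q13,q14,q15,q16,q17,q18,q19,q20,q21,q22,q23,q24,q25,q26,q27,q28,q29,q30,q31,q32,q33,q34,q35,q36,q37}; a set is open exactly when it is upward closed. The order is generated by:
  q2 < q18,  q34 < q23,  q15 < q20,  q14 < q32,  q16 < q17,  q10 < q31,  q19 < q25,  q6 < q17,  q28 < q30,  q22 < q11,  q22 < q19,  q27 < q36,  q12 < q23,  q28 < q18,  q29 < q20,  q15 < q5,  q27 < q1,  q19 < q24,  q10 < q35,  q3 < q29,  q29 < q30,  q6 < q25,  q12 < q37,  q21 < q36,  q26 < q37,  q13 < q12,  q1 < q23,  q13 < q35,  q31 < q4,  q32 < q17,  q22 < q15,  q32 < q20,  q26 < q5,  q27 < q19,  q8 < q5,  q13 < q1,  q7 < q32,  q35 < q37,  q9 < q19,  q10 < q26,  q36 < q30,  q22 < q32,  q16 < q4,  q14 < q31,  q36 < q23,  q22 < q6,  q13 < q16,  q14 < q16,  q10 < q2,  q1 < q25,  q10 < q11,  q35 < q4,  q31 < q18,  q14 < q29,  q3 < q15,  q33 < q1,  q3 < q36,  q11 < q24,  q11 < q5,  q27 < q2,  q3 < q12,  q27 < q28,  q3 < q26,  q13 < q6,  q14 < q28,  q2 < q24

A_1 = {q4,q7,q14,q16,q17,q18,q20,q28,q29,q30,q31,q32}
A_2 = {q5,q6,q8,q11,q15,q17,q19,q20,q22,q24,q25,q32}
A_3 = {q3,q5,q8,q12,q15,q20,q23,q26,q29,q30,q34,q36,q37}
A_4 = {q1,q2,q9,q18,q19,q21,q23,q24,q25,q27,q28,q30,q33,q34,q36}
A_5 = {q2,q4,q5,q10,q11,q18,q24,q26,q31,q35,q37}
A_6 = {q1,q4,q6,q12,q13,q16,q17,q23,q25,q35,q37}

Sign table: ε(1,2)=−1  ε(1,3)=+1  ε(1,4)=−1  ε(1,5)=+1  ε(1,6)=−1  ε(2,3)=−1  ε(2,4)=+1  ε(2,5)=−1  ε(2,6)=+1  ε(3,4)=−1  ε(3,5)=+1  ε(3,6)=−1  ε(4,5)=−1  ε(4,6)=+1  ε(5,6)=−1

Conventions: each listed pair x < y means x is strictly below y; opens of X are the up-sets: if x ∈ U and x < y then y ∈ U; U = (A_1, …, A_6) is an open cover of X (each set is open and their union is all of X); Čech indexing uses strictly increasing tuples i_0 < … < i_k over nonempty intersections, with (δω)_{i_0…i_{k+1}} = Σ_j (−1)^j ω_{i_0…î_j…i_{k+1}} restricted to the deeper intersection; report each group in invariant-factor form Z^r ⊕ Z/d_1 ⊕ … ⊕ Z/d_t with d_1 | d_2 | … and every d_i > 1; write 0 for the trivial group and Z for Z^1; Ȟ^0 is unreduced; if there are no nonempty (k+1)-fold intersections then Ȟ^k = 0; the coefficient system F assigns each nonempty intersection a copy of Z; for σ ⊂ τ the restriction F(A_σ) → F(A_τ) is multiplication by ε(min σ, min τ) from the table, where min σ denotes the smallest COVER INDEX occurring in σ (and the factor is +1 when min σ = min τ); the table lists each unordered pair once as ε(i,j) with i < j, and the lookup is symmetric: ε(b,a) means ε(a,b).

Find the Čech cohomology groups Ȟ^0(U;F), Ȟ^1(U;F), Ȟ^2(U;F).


Ȟ^0 ≅ Z; Ȟ^1 ≅ 0; Ȟ^2 ≅ Z/2

cover nerve:
  A12={q17,q20,q32} A13={q20,q29,q30} A14={q18,q28,q30} A15={q4,q18,q31} A16={q4,q16,q17} A23={q5,q8,q15,q20} A24={q19,q24,q25} A25={q5,q11,q24} A26={q6,q17,q25} A34={q23,q30,q34,q36} A35={q5,q26,q37} A36={q12,q23,q37} A45={q2,q18,q24} A46={q1,q23,q25} A56={q4,q35,q37}
  A123={q20} A126={q17} A134={q30} A145={q18} A156={q4} A235={q5} A245={q24} A246={q25} A346={q23} A356={q37}
C dims 6,15,10; δ0: rk 5, SNF 1^5; δ1: rk 10, SNF 1^9·2
Ȟ^0: (6−5)−0=1 ⇒ Z
Ȟ^1: (15−10)−5=0 ⇒ 0
Ȟ^2: (10−0)−10=0 plus torsion [2] ⇒ Z/2


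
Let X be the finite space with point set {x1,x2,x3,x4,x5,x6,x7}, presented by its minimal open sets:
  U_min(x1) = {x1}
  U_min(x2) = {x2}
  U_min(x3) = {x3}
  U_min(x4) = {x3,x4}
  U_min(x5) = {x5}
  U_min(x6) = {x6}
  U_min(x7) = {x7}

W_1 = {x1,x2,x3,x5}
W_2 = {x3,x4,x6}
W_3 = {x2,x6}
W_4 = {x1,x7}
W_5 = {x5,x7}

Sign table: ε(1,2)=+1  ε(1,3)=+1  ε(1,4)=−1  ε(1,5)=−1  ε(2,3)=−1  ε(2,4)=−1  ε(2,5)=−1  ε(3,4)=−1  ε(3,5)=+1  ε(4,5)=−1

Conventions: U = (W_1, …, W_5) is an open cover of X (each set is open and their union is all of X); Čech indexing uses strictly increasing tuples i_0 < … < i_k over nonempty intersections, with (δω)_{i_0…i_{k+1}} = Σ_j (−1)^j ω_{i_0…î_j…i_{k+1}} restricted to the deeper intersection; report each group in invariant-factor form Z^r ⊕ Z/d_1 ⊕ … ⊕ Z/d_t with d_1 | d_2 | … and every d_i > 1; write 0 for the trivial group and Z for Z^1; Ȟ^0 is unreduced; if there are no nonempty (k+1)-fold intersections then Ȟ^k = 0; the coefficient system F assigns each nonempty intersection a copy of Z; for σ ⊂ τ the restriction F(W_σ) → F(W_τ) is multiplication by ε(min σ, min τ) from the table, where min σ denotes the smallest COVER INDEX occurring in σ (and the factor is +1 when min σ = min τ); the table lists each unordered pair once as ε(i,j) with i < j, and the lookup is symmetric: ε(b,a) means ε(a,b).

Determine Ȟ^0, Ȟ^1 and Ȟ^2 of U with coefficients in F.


Ȟ^0 = 0,  Ȟ^1 = Z ⊕ Z/2,  Ȟ^2 = 0

nonempty intersections:
  W12={x3} W13={x2} W14={x1} W15={x5} W23={x6} W45={x7}
C dims 5,6; δ0: rk 5, SNF 1^4·2
Ȟ^0: (5−5)−0=0 ⇒ 0
Ȟ^1: (6−0)−5=1 plus torsion [2] ⇒ Z ⊕ Z/2
Ȟ^2: (0−0)−0=0 ⇒ 0


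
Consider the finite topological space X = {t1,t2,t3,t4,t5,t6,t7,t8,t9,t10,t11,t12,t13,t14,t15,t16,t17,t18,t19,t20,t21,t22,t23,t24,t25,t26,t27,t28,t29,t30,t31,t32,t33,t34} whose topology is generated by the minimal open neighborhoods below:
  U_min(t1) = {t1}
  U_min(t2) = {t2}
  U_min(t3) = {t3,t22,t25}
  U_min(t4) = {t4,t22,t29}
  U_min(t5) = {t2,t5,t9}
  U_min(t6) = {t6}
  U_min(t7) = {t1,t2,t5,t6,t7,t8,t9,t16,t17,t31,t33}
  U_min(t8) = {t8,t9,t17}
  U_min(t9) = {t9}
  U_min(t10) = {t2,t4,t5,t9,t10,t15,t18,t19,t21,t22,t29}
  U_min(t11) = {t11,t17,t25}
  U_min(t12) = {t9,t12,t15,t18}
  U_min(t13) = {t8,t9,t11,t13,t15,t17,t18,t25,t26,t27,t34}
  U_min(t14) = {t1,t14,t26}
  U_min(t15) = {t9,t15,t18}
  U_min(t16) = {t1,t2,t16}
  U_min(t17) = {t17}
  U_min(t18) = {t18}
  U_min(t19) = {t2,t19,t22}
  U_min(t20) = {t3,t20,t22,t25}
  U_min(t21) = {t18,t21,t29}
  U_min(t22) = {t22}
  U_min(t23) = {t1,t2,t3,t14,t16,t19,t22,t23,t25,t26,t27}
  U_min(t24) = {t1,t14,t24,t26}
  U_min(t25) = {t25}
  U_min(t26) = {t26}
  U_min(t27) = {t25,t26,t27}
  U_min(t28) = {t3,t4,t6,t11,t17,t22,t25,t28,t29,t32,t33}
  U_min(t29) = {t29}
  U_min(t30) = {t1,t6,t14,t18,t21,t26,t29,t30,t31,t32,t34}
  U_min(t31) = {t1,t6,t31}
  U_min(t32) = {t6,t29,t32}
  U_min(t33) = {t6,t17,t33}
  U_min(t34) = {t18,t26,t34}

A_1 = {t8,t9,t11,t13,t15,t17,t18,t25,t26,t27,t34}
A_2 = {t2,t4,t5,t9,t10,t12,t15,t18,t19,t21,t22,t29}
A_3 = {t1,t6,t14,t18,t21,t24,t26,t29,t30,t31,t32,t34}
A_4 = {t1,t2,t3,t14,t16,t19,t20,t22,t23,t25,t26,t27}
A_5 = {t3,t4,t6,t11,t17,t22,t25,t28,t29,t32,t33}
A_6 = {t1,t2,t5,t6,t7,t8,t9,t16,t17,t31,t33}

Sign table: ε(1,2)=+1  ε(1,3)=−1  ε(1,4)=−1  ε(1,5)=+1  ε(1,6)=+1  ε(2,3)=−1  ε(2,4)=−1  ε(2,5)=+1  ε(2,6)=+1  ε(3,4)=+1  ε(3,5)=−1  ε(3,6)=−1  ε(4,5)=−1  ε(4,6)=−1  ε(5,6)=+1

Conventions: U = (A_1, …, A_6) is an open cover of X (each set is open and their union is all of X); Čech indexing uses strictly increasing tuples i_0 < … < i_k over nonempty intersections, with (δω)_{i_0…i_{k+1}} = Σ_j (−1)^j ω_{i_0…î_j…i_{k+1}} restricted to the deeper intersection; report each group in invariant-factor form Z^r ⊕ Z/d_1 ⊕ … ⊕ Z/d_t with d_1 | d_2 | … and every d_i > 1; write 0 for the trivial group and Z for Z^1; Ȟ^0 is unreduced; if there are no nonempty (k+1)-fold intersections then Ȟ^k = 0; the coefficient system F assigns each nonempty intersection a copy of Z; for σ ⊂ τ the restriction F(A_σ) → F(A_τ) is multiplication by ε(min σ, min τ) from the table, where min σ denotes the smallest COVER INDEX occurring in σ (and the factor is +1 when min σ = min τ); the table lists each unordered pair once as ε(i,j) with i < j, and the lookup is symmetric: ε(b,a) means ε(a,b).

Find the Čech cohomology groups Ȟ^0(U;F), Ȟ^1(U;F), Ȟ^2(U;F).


Ȟ^0 = Z,  Ȟ^1 = 0,  Ȟ^2 = Z/2

nonempty intersections:
  A12={t9,t15,t18} A13={t18,t26,t34} A14={t25,t26,t27} A15={t11,t17,t25} A16={t8,t9,t17} A23={t18,t21,t29} A24={t2,t19,t22} A25={t4,t22,t29} A26={t2,t5,t9} A34={t1,t14,t26} A35={t6,t29,t32} A36={t1,t6,t31} A45={t3,t22,t25} A46={t1,t2,t16} A56={t6,t17,t33}
  A123={t18} A126={t9} A134={t26} A145={t25} A156={t17} A235={t29} A245={t22} A246={t2} A346={t1} A356={t6}
C dims 6,15,10; δ0: rk 5, SNF 1^5; δ1: rk 10, SNF 1^9·2
Ȟ^0: (6−5)−0=1 ⇒ Z
Ȟ^1: (15−10)−5=0 ⇒ 0
Ȟ^2: (10−0)−10=0 plus torsion [2] ⇒ Z/2


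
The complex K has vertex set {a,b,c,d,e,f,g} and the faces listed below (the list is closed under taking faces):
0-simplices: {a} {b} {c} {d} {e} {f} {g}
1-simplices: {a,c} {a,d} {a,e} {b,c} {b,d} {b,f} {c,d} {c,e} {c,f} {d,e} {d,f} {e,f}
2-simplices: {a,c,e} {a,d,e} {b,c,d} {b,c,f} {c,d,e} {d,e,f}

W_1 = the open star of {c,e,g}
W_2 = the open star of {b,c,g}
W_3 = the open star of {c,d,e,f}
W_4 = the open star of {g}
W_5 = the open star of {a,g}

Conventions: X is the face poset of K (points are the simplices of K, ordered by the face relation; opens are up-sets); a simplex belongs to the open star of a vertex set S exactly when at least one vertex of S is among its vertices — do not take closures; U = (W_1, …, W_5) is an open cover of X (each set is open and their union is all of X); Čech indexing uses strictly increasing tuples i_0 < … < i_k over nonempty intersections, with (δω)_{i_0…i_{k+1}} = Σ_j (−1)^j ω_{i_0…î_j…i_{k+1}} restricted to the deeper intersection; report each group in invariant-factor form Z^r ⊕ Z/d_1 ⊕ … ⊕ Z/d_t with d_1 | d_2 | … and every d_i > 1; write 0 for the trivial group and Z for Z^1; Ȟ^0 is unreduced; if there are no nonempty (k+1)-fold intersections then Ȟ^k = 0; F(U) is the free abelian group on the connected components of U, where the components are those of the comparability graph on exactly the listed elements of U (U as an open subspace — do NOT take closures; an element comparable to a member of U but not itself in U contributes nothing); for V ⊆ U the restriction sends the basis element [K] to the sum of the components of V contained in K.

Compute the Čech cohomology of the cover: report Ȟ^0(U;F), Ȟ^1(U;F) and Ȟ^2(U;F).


intersection data:
  W1={{c},{e},{g},{a,c},{a,e},{b,c},{c,d},{c,e},{c,f},{d,e},{e,f},{a,c,e},{a,d,e},{b,c,d},{b,c,f},{c,d,e},{d,e,f}} W2={{b},{c},{g},{a,c},{b,c},{b,d},{b,f},{c,d},{c,e},{c,f},{a,c,e},{b,c,d},{b,c,f},{c,d,e}} W3={{c},{d},{e},{f},{a,c},{a,d},{a,e},{b,c},{b,d},{b,f},{c,d},{c,e},{c,f},{d,e},{d,f},{e,f},{a,c,e},{a,d,e},{b,c,d},{b,c,f},{c,d,e},{d,e,f}} W4={{g}} W5={{a},{g},{a,c},{a,d},{a,e},{a,c,e},{a,d,e}}
  W12={{c},{g},{a,c},{b,c},{c,d},{c,e},{c,f},{a,c,e},{b,c,d},{b,c,f},{c,d,e}} W13={{c},{e},{a,c},{a,e},{b,c},{c,d},{c,e},{c,f},{d,e},{e,f},{a,c,e},{a,d,e},{b,c,d},{b,c,f},{c,d,e},{d,e,f}} W14={{g}} W15={{g},{a,c},{a,e},{a,c,e},{a,d,e}} W23={{c},{a,c},{b,c},{b,d},{b,f},{c,d},{c,e},{c,f},{a,c,e},{b,c,d},{b,c,f},{c,d,e}} W24={{g}} W25={{g},{a,c},{a,c,e}} W35={{a,c},{a,d},{a,e},{a,c,e},{a,d,e}} W45={{g}}
  W123={{c},{a,c},{b,c},{c,d},{c,e},{c,f},{a,c,e},{b,c,d},{b,c,f},{c,d,e}} W124={{g}} W125={{g},{a,c},{a,c,e}} W135={{a,c},{a,e},{a,c,e},{a,d,e}} W145={{g}} W235={{a,c},{a,c,e}} W245={{g}}
  W1235={{a,c},{a,c,e}} W1245={{g}}
components per intersection:
  W1: {{c},{e},{a,c},{a,e},{b,c},{c,d},{c,e},{c,f},{d,e},{e,f},{a,c,e},{a,d,e},{b,c,d},{b,c,f},{c,d,e},{d,e,f}} {{g}}
  W2: {{b},{c},{a,c},{b,c},{b,d},{b,f},{c,d},{c,e},{c,f},{a,c,e},{b,c,d},{b,c,f},{c,d,e}} {{g}}
  W3: {{c},{d},{e},{f},{a,c},{a,d},{a,e},{b,c},{b,d},{b,f},{c,d},{c,e},{c,f},{d,e},{d,f},{e,f},{a,c,e},{a,d,e},{b,c,d},{b,c,f},{c,d,e},{d,e,f}}
  W4: {{g}}
  W5: {{a},{a,c},{a,d},{a,e},{a,c,e},{a,d,e}} {{g}}
  W12: {{c},{a,c},{b,c},{c,d},{c,e},{c,f},{a,c,e},{b,c,d},{b,c,f},{c,d,e}} {{g}}
  W13: {{c},{e},{a,c},{a,e},{b,c},{c,d},{c,e},{c,f},{d,e},{e,f},{a,c,e},{a,d,e},{b,c,d},{b,c,f},{c,d,e},{d,e,f}}
  W14: {{g}}
  W15: {{g}} {{a,c},{a,e},{a,c,e},{a,d,e}}
  W23: {{c},{a,c},{b,c},{b,d},{b,f},{c,d},{c,e},{c,f},{a,c,e},{b,c,d},{b,c,f},{c,d,e}}
  W24: {{g}}
  W25: {{g}} {{a,c},{a,c,e}}
  W35: {{a,c},{a,d},{a,e},{a,c,e},{a,d,e}}
  W45: {{g}}
  W123: {{c},{a,c},{b,c},{c,d},{c,e},{c,f},{a,c,e},{b,c,d},{b,c,f},{c,d,e}}
  W124: {{g}}
  W125: {{g}} {{a,c},{a,c,e}}
  W135: {{a,c},{a,e},{a,c,e},{a,d,e}}
  W145: {{g}}
  W235: {{a,c},{a,c,e}}
  W245: {{g}}
  W1235: {{a,c},{a,c,e}}
  W1245: {{g}}
C dims 8,12,8,2; δ0: rk 6, SNF 1^6; δ1: rk 6, SNF 1^6; δ2: rk 2, SNF 1^2
Ȟ^0 = (8 − 6) − 0 = 2, so Ȟ^0 ≅ Z^2
Ȟ^1 = (12 − 6) − 6 = 0, so Ȟ^1 ≅ 0
Ȟ^2 = (8 − 2) − 6 = 0, so Ȟ^2 ≅ 0

Ȟ^0 ≅ Z^2, Ȟ^1 ≅ 0 and Ȟ^2 ≅ 0


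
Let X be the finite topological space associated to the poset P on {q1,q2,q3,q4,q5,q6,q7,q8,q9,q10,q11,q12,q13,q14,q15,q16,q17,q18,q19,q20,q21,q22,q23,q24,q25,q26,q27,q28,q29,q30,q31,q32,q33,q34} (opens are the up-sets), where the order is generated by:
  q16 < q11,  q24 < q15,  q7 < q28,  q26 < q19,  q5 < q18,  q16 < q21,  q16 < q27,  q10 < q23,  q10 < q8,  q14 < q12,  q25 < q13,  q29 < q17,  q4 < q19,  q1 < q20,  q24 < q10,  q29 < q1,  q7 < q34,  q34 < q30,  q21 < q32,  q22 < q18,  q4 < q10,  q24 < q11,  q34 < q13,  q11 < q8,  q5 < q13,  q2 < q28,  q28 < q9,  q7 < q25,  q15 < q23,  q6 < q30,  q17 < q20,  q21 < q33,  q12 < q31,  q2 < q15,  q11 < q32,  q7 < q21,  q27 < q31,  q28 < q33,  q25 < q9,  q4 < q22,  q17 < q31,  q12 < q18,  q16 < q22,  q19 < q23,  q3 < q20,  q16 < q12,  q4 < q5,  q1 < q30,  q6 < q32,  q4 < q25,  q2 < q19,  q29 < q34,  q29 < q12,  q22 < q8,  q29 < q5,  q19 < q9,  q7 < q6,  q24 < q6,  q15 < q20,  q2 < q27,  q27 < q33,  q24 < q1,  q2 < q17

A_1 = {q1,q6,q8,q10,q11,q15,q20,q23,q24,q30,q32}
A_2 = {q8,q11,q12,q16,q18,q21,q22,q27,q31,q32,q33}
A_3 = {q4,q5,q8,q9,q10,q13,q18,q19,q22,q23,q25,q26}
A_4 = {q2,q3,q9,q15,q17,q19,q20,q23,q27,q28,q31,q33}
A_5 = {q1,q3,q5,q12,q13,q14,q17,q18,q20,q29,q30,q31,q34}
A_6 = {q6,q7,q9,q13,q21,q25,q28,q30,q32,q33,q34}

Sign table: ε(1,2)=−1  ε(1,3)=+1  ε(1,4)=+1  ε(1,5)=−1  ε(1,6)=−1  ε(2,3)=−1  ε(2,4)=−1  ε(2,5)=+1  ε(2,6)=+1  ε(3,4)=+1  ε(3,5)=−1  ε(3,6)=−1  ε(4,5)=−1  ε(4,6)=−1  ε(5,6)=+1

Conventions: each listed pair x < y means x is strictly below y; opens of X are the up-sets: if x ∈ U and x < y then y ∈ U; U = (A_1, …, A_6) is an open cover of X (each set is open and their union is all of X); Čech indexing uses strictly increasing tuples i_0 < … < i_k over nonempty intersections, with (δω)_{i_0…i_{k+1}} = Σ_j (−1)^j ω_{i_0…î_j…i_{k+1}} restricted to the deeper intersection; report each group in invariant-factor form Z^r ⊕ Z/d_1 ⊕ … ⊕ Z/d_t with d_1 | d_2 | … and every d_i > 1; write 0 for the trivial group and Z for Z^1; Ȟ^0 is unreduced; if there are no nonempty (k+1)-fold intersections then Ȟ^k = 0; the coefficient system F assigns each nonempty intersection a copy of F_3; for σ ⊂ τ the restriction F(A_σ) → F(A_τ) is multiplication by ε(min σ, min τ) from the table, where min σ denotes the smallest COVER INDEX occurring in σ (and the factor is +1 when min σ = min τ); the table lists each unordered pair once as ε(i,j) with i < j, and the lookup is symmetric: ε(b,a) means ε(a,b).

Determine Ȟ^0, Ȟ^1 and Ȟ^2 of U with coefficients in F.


Ȟ^0 = Z/3,  Ȟ^1 = 0,  Ȟ^2 = 0

nonempty intersections:
  A12={q8,q11,q32} A13={q8,q10,q23} A14={q15,q20,q23} A15={q1,q20,q30} A16={q6,q30,q32} A23={q8,q18,q22} A24={q27,q31,q33} A25={q12,q18,q31} A26={q21,q32,q33} A34={q9,q19,q23} A35={q5,q13,q18} A36={q9,q13,q25} A45={q3,q17,q20,q31} A46={q9,q28,q33} A56={q13,q30,q34}
  A123={q8} A126={q32} A134={q23} A145={q20} A156={q30} A235={q18} A245={q31} A246={q33} A346={q9} A356={q13}
C dims 6,15,10; δ0: rk_F3 5; δ1: rk_F3 10
Ȟ^0: (6−5)−0=1 ⇒ Z/3
Ȟ^1: (15−10)−5=0 ⇒ 0
Ȟ^2: (10−0)−10=0 ⇒ 0


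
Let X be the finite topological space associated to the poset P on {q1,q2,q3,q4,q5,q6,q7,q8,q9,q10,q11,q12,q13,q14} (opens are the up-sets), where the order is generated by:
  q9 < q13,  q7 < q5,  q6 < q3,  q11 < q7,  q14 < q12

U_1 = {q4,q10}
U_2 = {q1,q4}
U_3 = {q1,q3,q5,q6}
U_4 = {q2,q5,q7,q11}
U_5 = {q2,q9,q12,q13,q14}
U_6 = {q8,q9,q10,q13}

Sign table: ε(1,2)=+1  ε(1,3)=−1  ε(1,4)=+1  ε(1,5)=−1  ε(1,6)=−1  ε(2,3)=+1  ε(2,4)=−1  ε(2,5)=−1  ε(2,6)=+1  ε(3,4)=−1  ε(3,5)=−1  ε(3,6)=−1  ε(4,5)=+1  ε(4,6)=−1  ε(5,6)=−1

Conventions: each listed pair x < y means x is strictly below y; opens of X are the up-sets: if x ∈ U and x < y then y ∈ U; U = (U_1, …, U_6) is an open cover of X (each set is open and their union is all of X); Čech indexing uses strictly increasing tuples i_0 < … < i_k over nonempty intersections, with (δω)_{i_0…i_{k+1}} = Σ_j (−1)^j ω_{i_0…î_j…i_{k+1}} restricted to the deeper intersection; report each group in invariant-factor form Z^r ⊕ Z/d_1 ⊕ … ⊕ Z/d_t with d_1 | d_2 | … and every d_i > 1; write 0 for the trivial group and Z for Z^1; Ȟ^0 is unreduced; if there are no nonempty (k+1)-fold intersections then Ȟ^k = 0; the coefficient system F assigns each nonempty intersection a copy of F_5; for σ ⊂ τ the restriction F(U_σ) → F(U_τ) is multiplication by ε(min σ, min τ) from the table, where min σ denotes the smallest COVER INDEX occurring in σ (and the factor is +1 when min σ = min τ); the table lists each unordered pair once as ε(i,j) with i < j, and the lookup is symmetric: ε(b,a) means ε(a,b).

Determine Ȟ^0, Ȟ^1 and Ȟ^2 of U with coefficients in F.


Ȟ^0 = 0; Ȟ^1 = 0; Ȟ^2 = 0

nerve of the cover:
  U12={q4} U16={q10} U23={q1} U34={q5} U45={q2} U56={q9,q13}
C dims 6,6; δ0: rk_F5 6
Ȟ^0 = (6 − 6) − 0 = 0, so Ȟ^0 ≅ 0
Ȟ^1 = (6 − 0) − 6 = 0, so Ȟ^1 ≅ 0
Ȟ^2 = (0 − 0) − 0 = 0, so Ȟ^2 ≅ 0


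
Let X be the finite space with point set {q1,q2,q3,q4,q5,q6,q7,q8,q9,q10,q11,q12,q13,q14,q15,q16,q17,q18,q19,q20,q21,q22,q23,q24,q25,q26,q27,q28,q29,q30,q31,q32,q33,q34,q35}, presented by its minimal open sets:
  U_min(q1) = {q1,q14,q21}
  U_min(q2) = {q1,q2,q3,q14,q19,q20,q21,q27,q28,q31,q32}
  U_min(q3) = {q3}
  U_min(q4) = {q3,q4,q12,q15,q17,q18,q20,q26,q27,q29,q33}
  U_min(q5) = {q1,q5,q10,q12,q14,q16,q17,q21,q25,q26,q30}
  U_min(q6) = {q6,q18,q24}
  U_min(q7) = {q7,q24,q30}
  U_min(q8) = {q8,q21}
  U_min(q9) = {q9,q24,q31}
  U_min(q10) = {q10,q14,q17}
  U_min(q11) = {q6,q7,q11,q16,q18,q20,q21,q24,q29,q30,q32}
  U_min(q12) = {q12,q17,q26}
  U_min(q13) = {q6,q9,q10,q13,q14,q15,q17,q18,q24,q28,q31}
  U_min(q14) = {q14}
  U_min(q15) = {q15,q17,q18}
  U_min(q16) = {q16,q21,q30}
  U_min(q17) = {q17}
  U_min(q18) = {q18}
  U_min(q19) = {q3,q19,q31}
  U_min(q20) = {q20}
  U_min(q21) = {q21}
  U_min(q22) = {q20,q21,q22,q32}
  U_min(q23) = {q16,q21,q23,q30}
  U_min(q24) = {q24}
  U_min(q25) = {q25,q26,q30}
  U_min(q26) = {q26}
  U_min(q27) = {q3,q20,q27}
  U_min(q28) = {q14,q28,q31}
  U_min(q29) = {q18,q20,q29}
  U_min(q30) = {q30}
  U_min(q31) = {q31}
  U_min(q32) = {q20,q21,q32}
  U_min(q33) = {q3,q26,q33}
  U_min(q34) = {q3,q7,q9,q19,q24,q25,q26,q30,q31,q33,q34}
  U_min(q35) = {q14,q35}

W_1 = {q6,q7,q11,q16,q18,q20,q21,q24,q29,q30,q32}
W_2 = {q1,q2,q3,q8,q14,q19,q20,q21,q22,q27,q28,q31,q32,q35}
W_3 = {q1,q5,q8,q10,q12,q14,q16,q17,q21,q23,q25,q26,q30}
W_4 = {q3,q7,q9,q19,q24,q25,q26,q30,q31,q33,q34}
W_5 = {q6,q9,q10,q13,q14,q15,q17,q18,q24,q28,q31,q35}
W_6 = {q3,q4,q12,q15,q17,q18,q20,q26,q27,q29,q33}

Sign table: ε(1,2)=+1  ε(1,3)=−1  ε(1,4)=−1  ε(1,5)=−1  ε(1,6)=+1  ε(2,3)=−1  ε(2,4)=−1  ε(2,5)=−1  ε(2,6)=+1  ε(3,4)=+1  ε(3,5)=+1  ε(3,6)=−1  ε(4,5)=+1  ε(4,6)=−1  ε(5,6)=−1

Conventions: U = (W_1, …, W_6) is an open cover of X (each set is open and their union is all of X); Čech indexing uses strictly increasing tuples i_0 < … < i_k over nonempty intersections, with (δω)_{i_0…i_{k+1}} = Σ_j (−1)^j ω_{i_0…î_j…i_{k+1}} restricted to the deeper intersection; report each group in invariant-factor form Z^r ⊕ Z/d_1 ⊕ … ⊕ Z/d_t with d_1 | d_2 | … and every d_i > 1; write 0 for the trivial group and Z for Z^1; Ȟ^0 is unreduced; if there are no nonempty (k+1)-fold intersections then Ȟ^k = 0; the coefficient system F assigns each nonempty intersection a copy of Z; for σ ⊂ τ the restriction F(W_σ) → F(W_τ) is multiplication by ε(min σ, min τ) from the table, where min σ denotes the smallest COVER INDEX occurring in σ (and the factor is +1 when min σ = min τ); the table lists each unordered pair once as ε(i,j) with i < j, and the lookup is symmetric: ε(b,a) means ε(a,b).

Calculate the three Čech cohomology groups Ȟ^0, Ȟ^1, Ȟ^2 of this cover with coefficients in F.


nerve simplices:
  W12={q20,q21,q32} W13={q16,q21,q30} W14={q7,q24,q30} W15={q6,q18,q24} W16={q18,q20,q29} W23={q1,q8,q14,q21} W24={q3,q19,q31} W25={q14,q28,q31,q35} W26={q3,q20,q27} W34={q25,q26,q30} W35={q10,q14,q17} W36={q12,q17,q26} W45={q9,q24,q31} W46={q3,q26,q33} W56={q15,q17,q18}
  W123={q21} W126={q20} W134={q30} W145={q24} W156={q18} W235={q14} W245={q31} W246={q3} W346={q26} W356={q17}
C dims 6,15,10; δ0: rk 5, SNF 1^5; δ1: rk 10, SNF 1^9·2
degree 0: 6−5−0 = 1 → Ȟ^0 ≅ Z
degree 1: 15−10−5 = 0 → Ȟ^1 ≅ 0
degree 2: 10−0−10 = 0 plus torsion [2] → Ȟ^2 ≅ Z/2

Ȟ^0(U;F) ≅ Z, Ȟ^1(U;F) ≅ 0 and Ȟ^2(U;F) ≅ Z/2
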